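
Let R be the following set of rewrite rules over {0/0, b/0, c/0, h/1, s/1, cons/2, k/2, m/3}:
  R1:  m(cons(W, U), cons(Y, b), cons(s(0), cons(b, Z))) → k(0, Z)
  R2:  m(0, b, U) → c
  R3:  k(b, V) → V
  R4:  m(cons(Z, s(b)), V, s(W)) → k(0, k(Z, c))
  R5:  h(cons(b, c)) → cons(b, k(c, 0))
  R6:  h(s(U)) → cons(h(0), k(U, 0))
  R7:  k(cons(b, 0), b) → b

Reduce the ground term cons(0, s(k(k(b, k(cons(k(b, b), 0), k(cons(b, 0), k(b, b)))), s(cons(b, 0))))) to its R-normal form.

1. cons(0, s(k(k(b, k(cons(k(b, b), 0), k(cons(b, 0), k(b, b)))), s(cons(b, 0)))))  →  cons(0, s(k(k(cons(k(b, b), 0), k(cons(b, 0), k(b, b))), s(cons(b, 0)))))   [R3 at 2.1.1]
2. cons(0, s(k(k(cons(k(b, b), 0), k(cons(b, 0), k(b, b))), s(cons(b, 0)))))  →  cons(0, s(k(k(cons(b, 0), k(cons(b, 0), k(b, b))), s(cons(b, 0)))))   [R3 at 2.1.1.1.1]
3. cons(0, s(k(k(cons(b, 0), k(cons(b, 0), k(b, b))), s(cons(b, 0)))))  →  cons(0, s(k(k(cons(b, 0), k(cons(b, 0), b)), s(cons(b, 0)))))   [R3 at 2.1.1.2.2]
4. cons(0, s(k(k(cons(b, 0), k(cons(b, 0), b)), s(cons(b, 0)))))  →  cons(0, s(k(k(cons(b, 0), b), s(cons(b, 0)))))   [R7 at 2.1.1.2]
5. cons(0, s(k(k(cons(b, 0), b), s(cons(b, 0)))))  →  cons(0, s(k(b, s(cons(b, 0)))))   [R7 at 2.1.1]
6. cons(0, s(k(b, s(cons(b, 0)))))  →  cons(0, s(s(cons(b, 0))))   [R3 at 2.1]

cons(0, s(s(cons(b, 0))))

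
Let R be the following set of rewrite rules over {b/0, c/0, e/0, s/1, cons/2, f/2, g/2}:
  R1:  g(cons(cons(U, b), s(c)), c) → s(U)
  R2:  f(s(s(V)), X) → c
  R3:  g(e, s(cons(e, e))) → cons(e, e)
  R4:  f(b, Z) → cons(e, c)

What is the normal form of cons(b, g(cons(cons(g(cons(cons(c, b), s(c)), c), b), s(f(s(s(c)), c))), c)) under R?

cons(b, s(s(c)))

1. cons(b, g(cons(cons(g(cons(cons(c, b), s(c)), c), b), s(f(s(s(c)), c))), c))  →  cons(b, g(cons(cons(s(c), b), s(f(s(s(c)), c))), c))   [R1 at 2.1.1.1]
2. cons(b, g(cons(cons(s(c), b), s(f(s(s(c)), c))), c))  →  cons(b, g(cons(cons(s(c), b), s(c)), c))   [R2 at 2.1.2.1]
3. cons(b, g(cons(cons(s(c), b), s(c)), c))  →  cons(b, s(s(c)))   [R1 at 2]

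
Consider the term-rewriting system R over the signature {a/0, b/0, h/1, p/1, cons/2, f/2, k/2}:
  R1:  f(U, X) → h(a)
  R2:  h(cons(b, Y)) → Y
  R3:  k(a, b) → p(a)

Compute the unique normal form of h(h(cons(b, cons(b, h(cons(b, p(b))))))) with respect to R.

p(b)

1. h(h(cons(b, cons(b, h(cons(b, p(b)))))))  →  h(cons(b, h(cons(b, p(b)))))   [R2 at 1]
2. h(cons(b, h(cons(b, p(b)))))  →  h(cons(b, p(b)))   [R2 at ε]
3. h(cons(b, p(b)))  →  p(b)   [R2 at ε]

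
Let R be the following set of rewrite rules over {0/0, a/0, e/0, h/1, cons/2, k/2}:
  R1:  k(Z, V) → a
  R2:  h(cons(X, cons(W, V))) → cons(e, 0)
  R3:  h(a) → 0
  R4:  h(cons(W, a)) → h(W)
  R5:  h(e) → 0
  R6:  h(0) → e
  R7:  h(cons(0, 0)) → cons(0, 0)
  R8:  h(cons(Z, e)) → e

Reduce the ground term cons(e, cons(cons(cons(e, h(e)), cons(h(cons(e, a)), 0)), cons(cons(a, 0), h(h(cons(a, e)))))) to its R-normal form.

cons(e, cons(cons(cons(e, 0), cons(0, 0)), cons(cons(a, 0), 0)))

1. cons(e, cons(cons(cons(e, h(e)), cons(h(cons(e, a)), 0)), cons(cons(a, 0), h(h(cons(a, e))))))  →  cons(e, cons(cons(cons(e, 0), cons(h(cons(e, a)), 0)), cons(cons(a, 0), h(h(cons(a, e))))))   [R5 at 2.1.1.2]
2. cons(e, cons(cons(cons(e, 0), cons(h(cons(e, a)), 0)), cons(cons(a, 0), h(h(cons(a, e))))))  →  cons(e, cons(cons(cons(e, 0), cons(h(e), 0)), cons(cons(a, 0), h(h(cons(a, e))))))   [R4 at 2.1.2.1]
3. cons(e, cons(cons(cons(e, 0), cons(h(e), 0)), cons(cons(a, 0), h(h(cons(a, e))))))  →  cons(e, cons(cons(cons(e, 0), cons(0, 0)), cons(cons(a, 0), h(h(cons(a, e))))))   [R5 at 2.1.2.1]
4. cons(e, cons(cons(cons(e, 0), cons(0, 0)), cons(cons(a, 0), h(h(cons(a, e))))))  →  cons(e, cons(cons(cons(e, 0), cons(0, 0)), cons(cons(a, 0), h(e))))   [R8 at 2.2.2.1]
5. cons(e, cons(cons(cons(e, 0), cons(0, 0)), cons(cons(a, 0), h(e))))  →  cons(e, cons(cons(cons(e, 0), cons(0, 0)), cons(cons(a, 0), 0)))   [R5 at 2.2.2]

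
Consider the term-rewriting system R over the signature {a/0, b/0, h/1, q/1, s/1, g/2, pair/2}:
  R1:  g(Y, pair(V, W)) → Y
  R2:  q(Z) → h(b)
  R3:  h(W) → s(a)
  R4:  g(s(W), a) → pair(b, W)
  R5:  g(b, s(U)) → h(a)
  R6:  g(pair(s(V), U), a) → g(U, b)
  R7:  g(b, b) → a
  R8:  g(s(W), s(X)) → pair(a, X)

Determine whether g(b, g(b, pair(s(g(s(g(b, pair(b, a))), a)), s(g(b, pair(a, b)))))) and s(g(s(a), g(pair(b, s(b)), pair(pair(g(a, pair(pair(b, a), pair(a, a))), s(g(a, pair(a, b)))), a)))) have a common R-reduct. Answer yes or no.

no — NF(t₁) = a, NF(t₂) = s(s(a))

Reduce t₁ = g(b, g(b, pair(s(g(s(g(b, pair(b, a))), a)), s(g(b, pair(a, b)))))):
1. g(b, g(b, pair(s(g(s(g(b, pair(b, a))), a)), s(g(b, pair(a, b))))))  →  g(b, b)   [R1 at 2]
2. g(b, b)  →  a   [R7 at ε]

Reduce t₂ = s(g(s(a), g(pair(b, s(b)), pair(pair(g(a, pair(pair(b, a), pair(a, a))), s(g(a, pair(a, b)))), a)))):
1. s(g(s(a), g(pair(b, s(b)), pair(pair(g(a, pair(pair(b, a), pair(a, a))), s(g(a, pair(a, b)))), a))))  →  s(g(s(a), pair(b, s(b))))   [R1 at 1.2]
2. s(g(s(a), pair(b, s(b))))  →  s(s(a))   [R1 at 1]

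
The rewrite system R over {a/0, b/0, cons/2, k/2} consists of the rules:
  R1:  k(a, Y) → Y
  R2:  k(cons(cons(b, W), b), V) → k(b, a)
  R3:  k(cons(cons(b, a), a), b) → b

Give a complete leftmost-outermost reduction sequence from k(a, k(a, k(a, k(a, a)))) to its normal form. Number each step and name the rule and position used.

1. k(a, k(a, k(a, k(a, a))))  →  k(a, k(a, k(a, a)))   [R1 at ε]
2. k(a, k(a, k(a, a)))  →  k(a, k(a, a))   [R1 at ε]
3. k(a, k(a, a))  →  k(a, a)   [R1 at ε]
4. k(a, a)  →  a   [R1 at ε]

a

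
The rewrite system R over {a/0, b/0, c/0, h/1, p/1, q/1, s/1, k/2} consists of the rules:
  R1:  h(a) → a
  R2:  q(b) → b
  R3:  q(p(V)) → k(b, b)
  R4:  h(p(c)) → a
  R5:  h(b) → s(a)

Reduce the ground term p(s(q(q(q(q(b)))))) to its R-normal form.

1. p(s(q(q(q(q(b))))))  →  p(s(q(q(q(b)))))   [R2 at 1.1.1.1.1]
2. p(s(q(q(q(b)))))  →  p(s(q(q(b))))   [R2 at 1.1.1.1]
3. p(s(q(q(b))))  →  p(s(q(b)))   [R2 at 1.1.1]
4. p(s(q(b)))  →  p(s(b))   [R2 at 1.1]

p(s(b))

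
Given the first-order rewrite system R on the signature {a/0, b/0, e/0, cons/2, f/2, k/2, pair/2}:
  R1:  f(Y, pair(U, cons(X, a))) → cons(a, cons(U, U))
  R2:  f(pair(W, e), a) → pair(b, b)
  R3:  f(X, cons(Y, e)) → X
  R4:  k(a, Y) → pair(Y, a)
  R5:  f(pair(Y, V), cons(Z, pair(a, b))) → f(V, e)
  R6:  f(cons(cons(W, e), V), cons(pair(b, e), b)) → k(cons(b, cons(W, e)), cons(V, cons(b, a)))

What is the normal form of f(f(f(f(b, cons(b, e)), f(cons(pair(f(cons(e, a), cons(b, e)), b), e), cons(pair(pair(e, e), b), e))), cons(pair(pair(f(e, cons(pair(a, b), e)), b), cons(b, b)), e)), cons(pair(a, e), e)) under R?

1. f(f(f(f(b, cons(b, e)), f(cons(pair(f(cons(e, a), cons(b, e)), b), e), cons(pair(pair(e, e), b), e))), cons(pair(pair(f(e, cons(pair(a, b), e)), b), cons(b, b)), e)), cons(pair(a, e), e))  →  f(f(f(b, cons(b, e)), f(cons(pair(f(cons(e, a), cons(b, e)), b), e), cons(pair(pair(e, e), b), e))), cons(pair(pair(f(e, cons(pair(a, b), e)), b), cons(b, b)), e))   [R3 at ε]
2. f(f(f(b, cons(b, e)), f(cons(pair(f(cons(e, a), cons(b, e)), b), e), cons(pair(pair(e, e), b), e))), cons(pair(pair(f(e, cons(pair(a, b), e)), b), cons(b, b)), e))  →  f(f(b, cons(b, e)), f(cons(pair(f(cons(e, a), cons(b, e)), b), e), cons(pair(pair(e, e), b), e)))   [R3 at ε]
3. f(f(b, cons(b, e)), f(cons(pair(f(cons(e, a), cons(b, e)), b), e), cons(pair(pair(e, e), b), e)))  →  f(b, f(cons(pair(f(cons(e, a), cons(b, e)), b), e), cons(pair(pair(e, e), b), e)))   [R3 at 1]
4. f(b, f(cons(pair(f(cons(e, a), cons(b, e)), b), e), cons(pair(pair(e, e), b), e)))  →  f(b, cons(pair(f(cons(e, a), cons(b, e)), b), e))   [R3 at 2]
5. f(b, cons(pair(f(cons(e, a), cons(b, e)), b), e))  →  b   [R3 at ε]

b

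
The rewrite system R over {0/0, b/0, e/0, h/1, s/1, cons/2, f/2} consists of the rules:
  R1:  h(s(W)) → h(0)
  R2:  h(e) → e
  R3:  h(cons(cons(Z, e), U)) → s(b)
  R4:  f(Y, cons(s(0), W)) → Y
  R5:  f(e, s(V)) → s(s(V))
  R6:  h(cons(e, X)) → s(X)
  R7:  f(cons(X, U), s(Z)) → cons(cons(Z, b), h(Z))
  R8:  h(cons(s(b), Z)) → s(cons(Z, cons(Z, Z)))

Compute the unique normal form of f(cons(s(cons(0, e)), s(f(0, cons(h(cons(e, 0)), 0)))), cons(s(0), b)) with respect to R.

1. f(cons(s(cons(0, e)), s(f(0, cons(h(cons(e, 0)), 0)))), cons(s(0), b))  →  cons(s(cons(0, e)), s(f(0, cons(h(cons(e, 0)), 0))))   [R4 at ε]
2. cons(s(cons(0, e)), s(f(0, cons(h(cons(e, 0)), 0))))  →  cons(s(cons(0, e)), s(f(0, cons(s(0), 0))))   [R6 at 2.1.2.1]
3. cons(s(cons(0, e)), s(f(0, cons(s(0), 0))))  →  cons(s(cons(0, e)), s(0))   [R4 at 2.1]

cons(s(cons(0, e)), s(0))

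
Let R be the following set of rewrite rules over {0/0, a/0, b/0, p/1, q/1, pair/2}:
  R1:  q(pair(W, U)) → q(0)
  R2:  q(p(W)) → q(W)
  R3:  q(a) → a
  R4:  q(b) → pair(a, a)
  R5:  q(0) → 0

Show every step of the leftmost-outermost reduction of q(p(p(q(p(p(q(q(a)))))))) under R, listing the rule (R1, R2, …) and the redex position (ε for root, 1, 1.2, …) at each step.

a

1. q(p(p(q(p(p(q(q(a))))))))  →  q(p(q(p(p(q(q(a)))))))   [R2 at ε]
2. q(p(q(p(p(q(q(a)))))))  →  q(q(p(p(q(q(a))))))   [R2 at ε]
3. q(q(p(p(q(q(a))))))  →  q(q(p(q(q(a)))))   [R2 at 1]
4. q(q(p(q(q(a)))))  →  q(q(q(q(a))))   [R2 at 1]
5. q(q(q(q(a))))  →  q(q(q(a)))   [R3 at 1.1.1]
6. q(q(q(a)))  →  q(q(a))   [R3 at 1.1]
7. q(q(a))  →  q(a)   [R3 at 1]
8. q(a)  →  a   [R3 at ε]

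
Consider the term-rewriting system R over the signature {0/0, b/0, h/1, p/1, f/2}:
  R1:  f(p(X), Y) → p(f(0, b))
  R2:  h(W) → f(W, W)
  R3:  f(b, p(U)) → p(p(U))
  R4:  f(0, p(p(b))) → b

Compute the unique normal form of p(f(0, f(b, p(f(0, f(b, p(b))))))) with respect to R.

1. p(f(0, f(b, p(f(0, f(b, p(b)))))))  →  p(f(0, p(p(f(0, f(b, p(b)))))))   [R3 at 1.2]
2. p(f(0, p(p(f(0, f(b, p(b)))))))  →  p(f(0, p(p(f(0, p(p(b)))))))   [R3 at 1.2.1.1.2]
3. p(f(0, p(p(f(0, p(p(b)))))))  →  p(f(0, p(p(b))))   [R4 at 1.2.1.1]
4. p(f(0, p(p(b))))  →  p(b)   [R4 at 1]

p(b)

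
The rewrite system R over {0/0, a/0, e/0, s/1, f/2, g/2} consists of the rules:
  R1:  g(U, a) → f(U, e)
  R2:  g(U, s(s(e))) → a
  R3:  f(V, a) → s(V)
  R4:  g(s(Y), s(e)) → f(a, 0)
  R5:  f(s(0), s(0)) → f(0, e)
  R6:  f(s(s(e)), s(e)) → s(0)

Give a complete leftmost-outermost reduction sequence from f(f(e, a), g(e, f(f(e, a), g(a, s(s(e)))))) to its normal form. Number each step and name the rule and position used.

s(s(e))

1. f(f(e, a), g(e, f(f(e, a), g(a, s(s(e))))))  →  f(s(e), g(e, f(f(e, a), g(a, s(s(e))))))   [R3 at 1]
2. f(s(e), g(e, f(f(e, a), g(a, s(s(e))))))  →  f(s(e), g(e, f(s(e), g(a, s(s(e))))))   [R3 at 2.2.1]
3. f(s(e), g(e, f(s(e), g(a, s(s(e))))))  →  f(s(e), g(e, f(s(e), a)))   [R2 at 2.2.2]
4. f(s(e), g(e, f(s(e), a)))  →  f(s(e), g(e, s(s(e))))   [R3 at 2.2]
5. f(s(e), g(e, s(s(e))))  →  f(s(e), a)   [R2 at 2]
6. f(s(e), a)  →  s(s(e))   [R3 at ε]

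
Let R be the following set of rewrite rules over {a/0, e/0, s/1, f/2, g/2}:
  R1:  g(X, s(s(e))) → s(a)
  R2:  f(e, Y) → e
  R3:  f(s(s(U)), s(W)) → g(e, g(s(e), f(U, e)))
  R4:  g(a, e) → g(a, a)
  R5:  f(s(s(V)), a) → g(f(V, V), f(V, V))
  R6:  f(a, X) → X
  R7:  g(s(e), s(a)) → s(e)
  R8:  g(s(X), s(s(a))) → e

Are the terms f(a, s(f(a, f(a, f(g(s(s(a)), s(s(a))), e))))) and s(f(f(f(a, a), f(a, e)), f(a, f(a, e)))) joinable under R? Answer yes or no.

yes — NF(t₁) = s(e), NF(t₂) = s(e)

Reduce t₁ = f(a, s(f(a, f(a, f(g(s(s(a)), s(s(a))), e))))):
1. f(a, s(f(a, f(a, f(g(s(s(a)), s(s(a))), e)))))  →  s(f(a, f(a, f(g(s(s(a)), s(s(a))), e))))   [R6 at ε]
2. s(f(a, f(a, f(g(s(s(a)), s(s(a))), e))))  →  s(f(a, f(g(s(s(a)), s(s(a))), e)))   [R6 at 1]
3. s(f(a, f(g(s(s(a)), s(s(a))), e)))  →  s(f(g(s(s(a)), s(s(a))), e))   [R6 at 1]
4. s(f(g(s(s(a)), s(s(a))), e))  →  s(f(e, e))   [R8 at 1.1]
5. s(f(e, e))  →  s(e)   [R2 at 1]

Reduce t₂ = s(f(f(f(a, a), f(a, e)), f(a, f(a, e)))):
1. s(f(f(f(a, a), f(a, e)), f(a, f(a, e))))  →  s(f(f(a, f(a, e)), f(a, f(a, e))))   [R6 at 1.1.1]
2. s(f(f(a, f(a, e)), f(a, f(a, e))))  →  s(f(f(a, e), f(a, f(a, e))))   [R6 at 1.1]
3. s(f(f(a, e), f(a, f(a, e))))  →  s(f(e, f(a, f(a, e))))   [R6 at 1.1]
4. s(f(e, f(a, f(a, e))))  →  s(e)   [R2 at 1]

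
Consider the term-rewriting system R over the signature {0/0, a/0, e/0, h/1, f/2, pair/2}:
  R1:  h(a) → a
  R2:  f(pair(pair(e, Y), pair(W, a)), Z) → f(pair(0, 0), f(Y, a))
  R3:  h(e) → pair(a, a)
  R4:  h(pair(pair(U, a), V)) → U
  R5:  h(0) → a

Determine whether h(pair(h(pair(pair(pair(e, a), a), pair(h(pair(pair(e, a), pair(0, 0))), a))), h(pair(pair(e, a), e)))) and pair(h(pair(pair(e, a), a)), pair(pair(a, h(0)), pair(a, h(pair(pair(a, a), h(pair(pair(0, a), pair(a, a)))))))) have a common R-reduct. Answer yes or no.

no — NF(t₁) = e, NF(t₂) = pair(e, pair(pair(a, a), pair(a, a)))

Reduce t₁ = h(pair(h(pair(pair(pair(e, a), a), pair(h(pair(pair(e, a), pair(0, 0))), a))), h(pair(pair(e, a), e)))):
1. h(pair(h(pair(pair(pair(e, a), a), pair(h(pair(pair(e, a), pair(0, 0))), a))), h(pair(pair(e, a), e))))  →  h(pair(pair(e, a), h(pair(pair(e, a), e))))   [R4 at 1.1]
2. h(pair(pair(e, a), h(pair(pair(e, a), e))))  →  e   [R4 at ε]

Reduce t₂ = pair(h(pair(pair(e, a), a)), pair(pair(a, h(0)), pair(a, h(pair(pair(a, a), h(pair(pair(0, a), pair(a, a)))))))):
1. pair(h(pair(pair(e, a), a)), pair(pair(a, h(0)), pair(a, h(pair(pair(a, a), h(pair(pair(0, a), pair(a, a))))))))  →  pair(e, pair(pair(a, h(0)), pair(a, h(pair(pair(a, a), h(pair(pair(0, a), pair(a, a))))))))   [R4 at 1]
2. pair(e, pair(pair(a, h(0)), pair(a, h(pair(pair(a, a), h(pair(pair(0, a), pair(a, a))))))))  →  pair(e, pair(pair(a, a), pair(a, h(pair(pair(a, a), h(pair(pair(0, a), pair(a, a))))))))   [R5 at 2.1.2]
3. pair(e, pair(pair(a, a), pair(a, h(pair(pair(a, a), h(pair(pair(0, a), pair(a, a))))))))  →  pair(e, pair(pair(a, a), pair(a, a)))   [R4 at 2.2.2]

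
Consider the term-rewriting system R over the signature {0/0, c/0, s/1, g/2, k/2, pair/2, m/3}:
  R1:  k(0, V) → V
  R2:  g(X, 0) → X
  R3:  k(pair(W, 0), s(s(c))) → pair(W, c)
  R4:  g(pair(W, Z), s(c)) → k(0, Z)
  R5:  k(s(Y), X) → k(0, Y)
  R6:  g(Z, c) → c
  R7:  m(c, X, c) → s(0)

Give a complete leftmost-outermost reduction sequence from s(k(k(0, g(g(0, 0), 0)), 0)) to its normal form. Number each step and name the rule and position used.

1. s(k(k(0, g(g(0, 0), 0)), 0))  →  s(k(g(g(0, 0), 0), 0))   [R1 at 1.1]
2. s(k(g(g(0, 0), 0), 0))  →  s(k(g(0, 0), 0))   [R2 at 1.1]
3. s(k(g(0, 0), 0))  →  s(k(0, 0))   [R2 at 1.1]
4. s(k(0, 0))  →  s(0)   [R1 at 1]

s(0)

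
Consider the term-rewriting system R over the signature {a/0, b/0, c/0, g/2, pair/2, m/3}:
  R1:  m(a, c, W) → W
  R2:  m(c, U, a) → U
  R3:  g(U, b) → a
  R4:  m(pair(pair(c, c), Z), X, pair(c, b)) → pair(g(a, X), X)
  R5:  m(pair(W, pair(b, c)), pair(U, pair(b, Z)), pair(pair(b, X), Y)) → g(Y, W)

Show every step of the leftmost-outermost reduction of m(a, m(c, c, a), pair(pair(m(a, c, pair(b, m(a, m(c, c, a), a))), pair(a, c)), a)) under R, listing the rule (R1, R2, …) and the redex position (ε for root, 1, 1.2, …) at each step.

1. m(a, m(c, c, a), pair(pair(m(a, c, pair(b, m(a, m(c, c, a), a))), pair(a, c)), a))  →  m(a, c, pair(pair(m(a, c, pair(b, m(a, m(c, c, a), a))), pair(a, c)), a))   [R2 at 2]
2. m(a, c, pair(pair(m(a, c, pair(b, m(a, m(c, c, a), a))), pair(a, c)), a))  →  pair(pair(m(a, c, pair(b, m(a, m(c, c, a), a))), pair(a, c)), a)   [R1 at ε]
3. pair(pair(m(a, c, pair(b, m(a, m(c, c, a), a))), pair(a, c)), a)  →  pair(pair(pair(b, m(a, m(c, c, a), a)), pair(a, c)), a)   [R1 at 1.1]
4. pair(pair(pair(b, m(a, m(c, c, a), a)), pair(a, c)), a)  →  pair(pair(pair(b, m(a, c, a)), pair(a, c)), a)   [R2 at 1.1.2.2]
5. pair(pair(pair(b, m(a, c, a)), pair(a, c)), a)  →  pair(pair(pair(b, a), pair(a, c)), a)   [R1 at 1.1.2]

pair(pair(pair(b, a), pair(a, c)), a)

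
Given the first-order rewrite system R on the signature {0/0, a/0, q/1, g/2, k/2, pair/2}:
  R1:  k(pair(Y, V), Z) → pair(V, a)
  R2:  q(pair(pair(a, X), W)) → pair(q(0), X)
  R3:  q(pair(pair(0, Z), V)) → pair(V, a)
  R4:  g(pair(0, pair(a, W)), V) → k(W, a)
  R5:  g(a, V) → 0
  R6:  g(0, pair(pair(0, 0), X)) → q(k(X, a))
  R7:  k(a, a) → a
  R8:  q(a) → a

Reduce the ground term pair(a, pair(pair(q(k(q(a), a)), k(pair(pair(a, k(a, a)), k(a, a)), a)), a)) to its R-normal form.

pair(a, pair(pair(a, pair(a, a)), a))

1. pair(a, pair(pair(q(k(q(a), a)), k(pair(pair(a, k(a, a)), k(a, a)), a)), a))  →  pair(a, pair(pair(q(k(a, a)), k(pair(pair(a, k(a, a)), k(a, a)), a)), a))   [R8 at 2.1.1.1.1]
2. pair(a, pair(pair(q(k(a, a)), k(pair(pair(a, k(a, a)), k(a, a)), a)), a))  →  pair(a, pair(pair(q(a), k(pair(pair(a, k(a, a)), k(a, a)), a)), a))   [R7 at 2.1.1.1]
3. pair(a, pair(pair(q(a), k(pair(pair(a, k(a, a)), k(a, a)), a)), a))  →  pair(a, pair(pair(a, k(pair(pair(a, k(a, a)), k(a, a)), a)), a))   [R8 at 2.1.1]
4. pair(a, pair(pair(a, k(pair(pair(a, k(a, a)), k(a, a)), a)), a))  →  pair(a, pair(pair(a, pair(k(a, a), a)), a))   [R1 at 2.1.2]
5. pair(a, pair(pair(a, pair(k(a, a), a)), a))  →  pair(a, pair(pair(a, pair(a, a)), a))   [R7 at 2.1.2.1]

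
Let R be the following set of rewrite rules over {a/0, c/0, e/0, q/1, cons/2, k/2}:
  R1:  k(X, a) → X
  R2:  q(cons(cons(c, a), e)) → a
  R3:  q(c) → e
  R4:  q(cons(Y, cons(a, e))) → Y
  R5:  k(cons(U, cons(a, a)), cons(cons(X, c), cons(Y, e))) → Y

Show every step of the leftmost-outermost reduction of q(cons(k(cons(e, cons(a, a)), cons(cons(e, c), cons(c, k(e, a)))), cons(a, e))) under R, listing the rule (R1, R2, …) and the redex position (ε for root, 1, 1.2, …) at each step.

c

1. q(cons(k(cons(e, cons(a, a)), cons(cons(e, c), cons(c, k(e, a)))), cons(a, e)))  →  k(cons(e, cons(a, a)), cons(cons(e, c), cons(c, k(e, a))))   [R4 at ε]
2. k(cons(e, cons(a, a)), cons(cons(e, c), cons(c, k(e, a))))  →  k(cons(e, cons(a, a)), cons(cons(e, c), cons(c, e)))   [R1 at 2.2.2]
3. k(cons(e, cons(a, a)), cons(cons(e, c), cons(c, e)))  →  c   [R5 at ε]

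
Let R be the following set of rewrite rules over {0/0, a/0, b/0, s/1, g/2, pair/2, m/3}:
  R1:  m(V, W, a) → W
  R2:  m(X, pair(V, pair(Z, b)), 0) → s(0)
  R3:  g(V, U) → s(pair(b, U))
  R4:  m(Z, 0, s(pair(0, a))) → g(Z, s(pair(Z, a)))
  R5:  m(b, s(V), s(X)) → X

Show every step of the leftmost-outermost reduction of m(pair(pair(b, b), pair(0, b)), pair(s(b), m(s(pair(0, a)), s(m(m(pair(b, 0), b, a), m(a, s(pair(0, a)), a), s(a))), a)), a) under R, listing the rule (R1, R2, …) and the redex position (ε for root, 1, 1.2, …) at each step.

1. m(pair(pair(b, b), pair(0, b)), pair(s(b), m(s(pair(0, a)), s(m(m(pair(b, 0), b, a), m(a, s(pair(0, a)), a), s(a))), a)), a)  →  pair(s(b), m(s(pair(0, a)), s(m(m(pair(b, 0), b, a), m(a, s(pair(0, a)), a), s(a))), a))   [R1 at ε]
2. pair(s(b), m(s(pair(0, a)), s(m(m(pair(b, 0), b, a), m(a, s(pair(0, a)), a), s(a))), a))  →  pair(s(b), s(m(m(pair(b, 0), b, a), m(a, s(pair(0, a)), a), s(a))))   [R1 at 2]
3. pair(s(b), s(m(m(pair(b, 0), b, a), m(a, s(pair(0, a)), a), s(a))))  →  pair(s(b), s(m(b, m(a, s(pair(0, a)), a), s(a))))   [R1 at 2.1.1]
4. pair(s(b), s(m(b, m(a, s(pair(0, a)), a), s(a))))  →  pair(s(b), s(m(b, s(pair(0, a)), s(a))))   [R1 at 2.1.2]
5. pair(s(b), s(m(b, s(pair(0, a)), s(a))))  →  pair(s(b), s(a))   [R5 at 2.1]

pair(s(b), s(a))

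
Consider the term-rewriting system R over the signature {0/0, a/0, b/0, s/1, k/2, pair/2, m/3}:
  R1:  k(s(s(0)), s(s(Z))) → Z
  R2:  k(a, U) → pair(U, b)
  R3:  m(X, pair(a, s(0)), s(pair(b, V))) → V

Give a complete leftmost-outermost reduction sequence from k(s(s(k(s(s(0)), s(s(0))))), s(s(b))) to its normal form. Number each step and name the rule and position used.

1. k(s(s(k(s(s(0)), s(s(0))))), s(s(b)))  →  k(s(s(0)), s(s(b)))   [R1 at 1.1.1]
2. k(s(s(0)), s(s(b)))  →  b   [R1 at ε]

b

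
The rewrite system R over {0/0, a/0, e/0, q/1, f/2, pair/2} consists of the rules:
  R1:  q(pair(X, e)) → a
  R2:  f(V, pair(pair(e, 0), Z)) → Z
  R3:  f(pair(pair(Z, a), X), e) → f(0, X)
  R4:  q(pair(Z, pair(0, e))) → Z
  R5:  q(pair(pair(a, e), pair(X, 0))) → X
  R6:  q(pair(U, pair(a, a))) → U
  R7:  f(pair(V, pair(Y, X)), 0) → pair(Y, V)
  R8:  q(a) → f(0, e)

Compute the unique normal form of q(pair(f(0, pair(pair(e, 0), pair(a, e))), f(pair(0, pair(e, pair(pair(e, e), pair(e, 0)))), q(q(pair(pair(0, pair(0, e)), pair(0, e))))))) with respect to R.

1. q(pair(f(0, pair(pair(e, 0), pair(a, e))), f(pair(0, pair(e, pair(pair(e, e), pair(e, 0)))), q(q(pair(pair(0, pair(0, e)), pair(0, e)))))))  →  q(pair(pair(a, e), f(pair(0, pair(e, pair(pair(e, e), pair(e, 0)))), q(q(pair(pair(0, pair(0, e)), pair(0, e)))))))   [R2 at 1.1]
2. q(pair(pair(a, e), f(pair(0, pair(e, pair(pair(e, e), pair(e, 0)))), q(q(pair(pair(0, pair(0, e)), pair(0, e)))))))  →  q(pair(pair(a, e), f(pair(0, pair(e, pair(pair(e, e), pair(e, 0)))), q(pair(0, pair(0, e))))))   [R4 at 1.2.2.1]
3. q(pair(pair(a, e), f(pair(0, pair(e, pair(pair(e, e), pair(e, 0)))), q(pair(0, pair(0, e))))))  →  q(pair(pair(a, e), f(pair(0, pair(e, pair(pair(e, e), pair(e, 0)))), 0)))   [R4 at 1.2.2]
4. q(pair(pair(a, e), f(pair(0, pair(e, pair(pair(e, e), pair(e, 0)))), 0)))  →  q(pair(pair(a, e), pair(e, 0)))   [R7 at 1.2]
5. q(pair(pair(a, e), pair(e, 0)))  →  e   [R5 at ε]

e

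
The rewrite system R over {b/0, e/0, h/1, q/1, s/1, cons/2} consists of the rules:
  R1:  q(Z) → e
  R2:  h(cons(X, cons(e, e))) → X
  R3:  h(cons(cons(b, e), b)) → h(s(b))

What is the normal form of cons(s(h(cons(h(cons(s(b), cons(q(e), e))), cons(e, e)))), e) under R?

1. cons(s(h(cons(h(cons(s(b), cons(q(e), e))), cons(e, e)))), e)  →  cons(s(h(cons(s(b), cons(q(e), e)))), e)   [R2 at 1.1]
2. cons(s(h(cons(s(b), cons(q(e), e)))), e)  →  cons(s(h(cons(s(b), cons(e, e)))), e)   [R1 at 1.1.1.2.1]
3. cons(s(h(cons(s(b), cons(e, e)))), e)  →  cons(s(s(b)), e)   [R2 at 1.1]

cons(s(s(b)), e)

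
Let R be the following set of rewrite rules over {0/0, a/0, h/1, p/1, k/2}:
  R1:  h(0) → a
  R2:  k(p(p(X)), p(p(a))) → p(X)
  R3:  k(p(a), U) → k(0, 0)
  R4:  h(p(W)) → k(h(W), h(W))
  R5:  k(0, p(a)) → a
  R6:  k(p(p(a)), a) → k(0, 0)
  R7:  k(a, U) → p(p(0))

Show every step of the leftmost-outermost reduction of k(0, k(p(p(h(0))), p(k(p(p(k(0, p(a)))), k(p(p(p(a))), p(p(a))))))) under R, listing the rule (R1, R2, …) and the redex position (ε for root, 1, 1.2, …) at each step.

1. k(0, k(p(p(h(0))), p(k(p(p(k(0, p(a)))), k(p(p(p(a))), p(p(a)))))))  →  k(0, k(p(p(a)), p(k(p(p(k(0, p(a)))), k(p(p(p(a))), p(p(a)))))))   [R1 at 2.1.1.1]
2. k(0, k(p(p(a)), p(k(p(p(k(0, p(a)))), k(p(p(p(a))), p(p(a)))))))  →  k(0, k(p(p(a)), p(k(p(p(a)), k(p(p(p(a))), p(p(a)))))))   [R5 at 2.2.1.1.1.1]
3. k(0, k(p(p(a)), p(k(p(p(a)), k(p(p(p(a))), p(p(a)))))))  →  k(0, k(p(p(a)), p(k(p(p(a)), p(p(a))))))   [R2 at 2.2.1.2]
4. k(0, k(p(p(a)), p(k(p(p(a)), p(p(a))))))  →  k(0, k(p(p(a)), p(p(a))))   [R2 at 2.2.1]
5. k(0, k(p(p(a)), p(p(a))))  →  k(0, p(a))   [R2 at 2]
6. k(0, p(a))  →  a   [R5 at ε]

a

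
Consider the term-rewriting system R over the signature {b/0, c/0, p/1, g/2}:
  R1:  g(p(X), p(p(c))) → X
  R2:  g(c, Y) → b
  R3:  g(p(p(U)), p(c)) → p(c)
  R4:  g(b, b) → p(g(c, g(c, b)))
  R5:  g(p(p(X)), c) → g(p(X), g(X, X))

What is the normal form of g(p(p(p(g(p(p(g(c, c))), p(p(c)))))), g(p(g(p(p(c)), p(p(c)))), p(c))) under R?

p(c)

1. g(p(p(p(g(p(p(g(c, c))), p(p(c)))))), g(p(g(p(p(c)), p(p(c)))), p(c)))  →  g(p(p(p(p(g(c, c))))), g(p(g(p(p(c)), p(p(c)))), p(c)))   [R1 at 1.1.1.1]
2. g(p(p(p(p(g(c, c))))), g(p(g(p(p(c)), p(p(c)))), p(c)))  →  g(p(p(p(p(b)))), g(p(g(p(p(c)), p(p(c)))), p(c)))   [R2 at 1.1.1.1.1]
3. g(p(p(p(p(b)))), g(p(g(p(p(c)), p(p(c)))), p(c)))  →  g(p(p(p(p(b)))), g(p(p(c)), p(c)))   [R1 at 2.1.1]
4. g(p(p(p(p(b)))), g(p(p(c)), p(c)))  →  g(p(p(p(p(b)))), p(c))   [R3 at 2]
5. g(p(p(p(p(b)))), p(c))  →  p(c)   [R3 at ε]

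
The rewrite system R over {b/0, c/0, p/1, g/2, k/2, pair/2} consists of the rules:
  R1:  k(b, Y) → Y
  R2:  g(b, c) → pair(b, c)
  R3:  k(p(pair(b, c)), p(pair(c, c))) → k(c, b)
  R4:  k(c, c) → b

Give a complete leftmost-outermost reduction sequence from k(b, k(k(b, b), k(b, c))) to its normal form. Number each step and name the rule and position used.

c

1. k(b, k(k(b, b), k(b, c)))  →  k(k(b, b), k(b, c))   [R1 at ε]
2. k(k(b, b), k(b, c))  →  k(b, k(b, c))   [R1 at 1]
3. k(b, k(b, c))  →  k(b, c)   [R1 at ε]
4. k(b, c)  →  c   [R1 at ε]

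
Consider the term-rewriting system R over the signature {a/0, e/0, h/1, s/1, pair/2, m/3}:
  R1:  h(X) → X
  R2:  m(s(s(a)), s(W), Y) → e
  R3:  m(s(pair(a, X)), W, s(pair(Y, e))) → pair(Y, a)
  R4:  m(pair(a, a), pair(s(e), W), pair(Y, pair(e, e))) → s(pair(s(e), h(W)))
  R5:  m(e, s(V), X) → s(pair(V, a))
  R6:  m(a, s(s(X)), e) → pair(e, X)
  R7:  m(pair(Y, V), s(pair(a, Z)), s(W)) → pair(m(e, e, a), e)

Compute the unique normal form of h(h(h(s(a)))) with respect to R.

1. h(h(h(s(a))))  →  h(h(s(a)))   [R1 at ε]
2. h(h(s(a)))  →  h(s(a))   [R1 at ε]
3. h(s(a))  →  s(a)   [R1 at ε]

s(a)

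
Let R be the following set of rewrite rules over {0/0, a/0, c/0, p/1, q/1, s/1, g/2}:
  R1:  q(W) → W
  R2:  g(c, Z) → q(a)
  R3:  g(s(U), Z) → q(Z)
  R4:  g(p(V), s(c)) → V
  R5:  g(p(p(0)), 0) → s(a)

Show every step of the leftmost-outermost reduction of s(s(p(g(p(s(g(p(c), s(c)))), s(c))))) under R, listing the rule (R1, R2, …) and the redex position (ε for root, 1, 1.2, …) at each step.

1. s(s(p(g(p(s(g(p(c), s(c)))), s(c)))))  →  s(s(p(s(g(p(c), s(c))))))   [R4 at 1.1.1]
2. s(s(p(s(g(p(c), s(c))))))  →  s(s(p(s(c))))   [R4 at 1.1.1.1]

s(s(p(s(c))))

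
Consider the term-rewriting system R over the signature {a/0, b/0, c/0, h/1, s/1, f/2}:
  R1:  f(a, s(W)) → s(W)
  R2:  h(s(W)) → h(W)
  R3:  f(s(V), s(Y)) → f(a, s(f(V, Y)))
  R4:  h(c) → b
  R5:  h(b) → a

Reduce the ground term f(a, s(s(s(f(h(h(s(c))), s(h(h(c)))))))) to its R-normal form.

1. f(a, s(s(s(f(h(h(s(c))), s(h(h(c))))))))  →  s(s(s(f(h(h(s(c))), s(h(h(c)))))))   [R1 at ε]
2. s(s(s(f(h(h(s(c))), s(h(h(c)))))))  →  s(s(s(f(h(h(c)), s(h(h(c)))))))   [R2 at 1.1.1.1.1]
3. s(s(s(f(h(h(c)), s(h(h(c)))))))  →  s(s(s(f(h(b), s(h(h(c)))))))   [R4 at 1.1.1.1.1]
4. s(s(s(f(h(b), s(h(h(c)))))))  →  s(s(s(f(a, s(h(h(c)))))))   [R5 at 1.1.1.1]
5. s(s(s(f(a, s(h(h(c)))))))  →  s(s(s(s(h(h(c))))))   [R1 at 1.1.1]
6. s(s(s(s(h(h(c))))))  →  s(s(s(s(h(b)))))   [R4 at 1.1.1.1.1]
7. s(s(s(s(h(b)))))  →  s(s(s(s(a))))   [R5 at 1.1.1.1]

s(s(s(s(a))))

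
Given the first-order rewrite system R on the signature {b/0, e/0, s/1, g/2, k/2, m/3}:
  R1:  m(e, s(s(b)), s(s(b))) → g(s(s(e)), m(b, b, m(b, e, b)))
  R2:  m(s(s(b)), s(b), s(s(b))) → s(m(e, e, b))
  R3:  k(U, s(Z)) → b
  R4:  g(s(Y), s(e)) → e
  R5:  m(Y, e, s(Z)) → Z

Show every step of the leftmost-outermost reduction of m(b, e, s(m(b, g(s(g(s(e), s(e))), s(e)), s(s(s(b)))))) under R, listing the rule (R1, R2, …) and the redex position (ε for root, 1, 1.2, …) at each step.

1. m(b, e, s(m(b, g(s(g(s(e), s(e))), s(e)), s(s(s(b))))))  →  m(b, g(s(g(s(e), s(e))), s(e)), s(s(s(b))))   [R5 at ε]
2. m(b, g(s(g(s(e), s(e))), s(e)), s(s(s(b))))  →  m(b, e, s(s(s(b))))   [R4 at 2]
3. m(b, e, s(s(s(b))))  →  s(s(b))   [R5 at ε]

s(s(b))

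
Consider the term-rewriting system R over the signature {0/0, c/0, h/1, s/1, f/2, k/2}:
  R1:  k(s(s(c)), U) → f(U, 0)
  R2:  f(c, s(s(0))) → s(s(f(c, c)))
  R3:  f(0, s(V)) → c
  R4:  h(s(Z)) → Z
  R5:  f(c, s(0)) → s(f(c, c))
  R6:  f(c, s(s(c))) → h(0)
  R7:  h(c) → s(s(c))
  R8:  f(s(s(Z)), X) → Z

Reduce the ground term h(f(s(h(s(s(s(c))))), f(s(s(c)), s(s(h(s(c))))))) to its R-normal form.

1. h(f(s(h(s(s(s(c))))), f(s(s(c)), s(s(h(s(c)))))))  →  h(f(s(s(s(c))), f(s(s(c)), s(s(h(s(c)))))))   [R4 at 1.1.1]
2. h(f(s(s(s(c))), f(s(s(c)), s(s(h(s(c)))))))  →  h(s(c))   [R8 at 1]
3. h(s(c))  →  c   [R4 at ε]

c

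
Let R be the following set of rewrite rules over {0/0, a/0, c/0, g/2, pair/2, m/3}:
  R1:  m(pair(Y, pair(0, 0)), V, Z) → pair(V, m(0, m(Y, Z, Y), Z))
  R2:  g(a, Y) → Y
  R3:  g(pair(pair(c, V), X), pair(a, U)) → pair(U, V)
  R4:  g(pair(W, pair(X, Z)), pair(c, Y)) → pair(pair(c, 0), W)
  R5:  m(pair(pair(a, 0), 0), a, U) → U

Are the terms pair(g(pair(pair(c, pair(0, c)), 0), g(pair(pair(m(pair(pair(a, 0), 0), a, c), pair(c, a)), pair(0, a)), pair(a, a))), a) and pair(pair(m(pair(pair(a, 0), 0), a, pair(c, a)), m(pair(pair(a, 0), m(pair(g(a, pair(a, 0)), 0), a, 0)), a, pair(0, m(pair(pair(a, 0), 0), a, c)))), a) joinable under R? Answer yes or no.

yes — NF(t₁) = pair(pair(pair(c, a), pair(0, c)), a), NF(t₂) = pair(pair(pair(c, a), pair(0, c)), a)

Reduce t₁ = pair(g(pair(pair(c, pair(0, c)), 0), g(pair(pair(m(pair(pair(a, 0), 0), a, c), pair(c, a)), pair(0, a)), pair(a, a))), a):
1. pair(g(pair(pair(c, pair(0, c)), 0), g(pair(pair(m(pair(pair(a, 0), 0), a, c), pair(c, a)), pair(0, a)), pair(a, a))), a)  →  pair(g(pair(pair(c, pair(0, c)), 0), g(pair(pair(c, pair(c, a)), pair(0, a)), pair(a, a))), a)   [R5 at 1.2.1.1.1]
2. pair(g(pair(pair(c, pair(0, c)), 0), g(pair(pair(c, pair(c, a)), pair(0, a)), pair(a, a))), a)  →  pair(g(pair(pair(c, pair(0, c)), 0), pair(a, pair(c, a))), a)   [R3 at 1.2]
3. pair(g(pair(pair(c, pair(0, c)), 0), pair(a, pair(c, a))), a)  →  pair(pair(pair(c, a), pair(0, c)), a)   [R3 at 1]

Reduce t₂ = pair(pair(m(pair(pair(a, 0), 0), a, pair(c, a)), m(pair(pair(a, 0), m(pair(g(a, pair(a, 0)), 0), a, 0)), a, pair(0, m(pair(pair(a, 0), 0), a, c)))), a):
1. pair(pair(m(pair(pair(a, 0), 0), a, pair(c, a)), m(pair(pair(a, 0), m(pair(g(a, pair(a, 0)), 0), a, 0)), a, pair(0, m(pair(pair(a, 0), 0), a, c)))), a)  →  pair(pair(pair(c, a), m(pair(pair(a, 0), m(pair(g(a, pair(a, 0)), 0), a, 0)), a, pair(0, m(pair(pair(a, 0), 0), a, c)))), a)   [R5 at 1.1]
2. pair(pair(pair(c, a), m(pair(pair(a, 0), m(pair(g(a, pair(a, 0)), 0), a, 0)), a, pair(0, m(pair(pair(a, 0), 0), a, c)))), a)  →  pair(pair(pair(c, a), m(pair(pair(a, 0), m(pair(pair(a, 0), 0), a, 0)), a, pair(0, m(pair(pair(a, 0), 0), a, c)))), a)   [R2 at 1.2.1.2.1.1]
3. pair(pair(pair(c, a), m(pair(pair(a, 0), m(pair(pair(a, 0), 0), a, 0)), a, pair(0, m(pair(pair(a, 0), 0), a, c)))), a)  →  pair(pair(pair(c, a), m(pair(pair(a, 0), 0), a, pair(0, m(pair(pair(a, 0), 0), a, c)))), a)   [R5 at 1.2.1.2]
4. pair(pair(pair(c, a), m(pair(pair(a, 0), 0), a, pair(0, m(pair(pair(a, 0), 0), a, c)))), a)  →  pair(pair(pair(c, a), pair(0, m(pair(pair(a, 0), 0), a, c))), a)   [R5 at 1.2]
5. pair(pair(pair(c, a), pair(0, m(pair(pair(a, 0), 0), a, c))), a)  →  pair(pair(pair(c, a), pair(0, c)), a)   [R5 at 1.2.2]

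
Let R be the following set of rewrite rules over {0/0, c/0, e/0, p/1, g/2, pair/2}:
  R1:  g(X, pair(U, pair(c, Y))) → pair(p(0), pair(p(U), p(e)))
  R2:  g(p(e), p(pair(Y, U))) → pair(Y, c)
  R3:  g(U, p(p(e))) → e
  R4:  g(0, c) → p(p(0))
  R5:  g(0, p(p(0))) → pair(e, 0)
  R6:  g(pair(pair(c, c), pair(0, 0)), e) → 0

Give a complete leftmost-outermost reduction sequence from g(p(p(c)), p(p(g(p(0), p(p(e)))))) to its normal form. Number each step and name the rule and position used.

e

1. g(p(p(c)), p(p(g(p(0), p(p(e))))))  →  g(p(p(c)), p(p(e)))   [R3 at 2.1.1]
2. g(p(p(c)), p(p(e)))  →  e   [R3 at ε]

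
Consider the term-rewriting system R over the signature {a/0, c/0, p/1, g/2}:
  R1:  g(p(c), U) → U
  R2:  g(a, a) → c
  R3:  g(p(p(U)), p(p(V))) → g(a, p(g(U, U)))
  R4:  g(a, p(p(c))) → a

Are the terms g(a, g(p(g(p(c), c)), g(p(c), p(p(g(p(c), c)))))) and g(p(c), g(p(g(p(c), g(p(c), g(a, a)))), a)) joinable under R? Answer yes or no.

yes — NF(t₁) = a, NF(t₂) = a

Reduce t₁ = g(a, g(p(g(p(c), c)), g(p(c), p(p(g(p(c), c)))))):
1. g(a, g(p(g(p(c), c)), g(p(c), p(p(g(p(c), c))))))  →  g(a, g(p(c), g(p(c), p(p(g(p(c), c))))))   [R1 at 2.1.1]
2. g(a, g(p(c), g(p(c), p(p(g(p(c), c))))))  →  g(a, g(p(c), p(p(g(p(c), c)))))   [R1 at 2]
3. g(a, g(p(c), p(p(g(p(c), c)))))  →  g(a, p(p(g(p(c), c))))   [R1 at 2]
4. g(a, p(p(g(p(c), c))))  →  g(a, p(p(c)))   [R1 at 2.1.1]
5. g(a, p(p(c)))  →  a   [R4 at ε]

Reduce t₂ = g(p(c), g(p(g(p(c), g(p(c), g(a, a)))), a)):
1. g(p(c), g(p(g(p(c), g(p(c), g(a, a)))), a))  →  g(p(g(p(c), g(p(c), g(a, a)))), a)   [R1 at ε]
2. g(p(g(p(c), g(p(c), g(a, a)))), a)  →  g(p(g(p(c), g(a, a))), a)   [R1 at 1.1]
3. g(p(g(p(c), g(a, a))), a)  →  g(p(g(a, a)), a)   [R1 at 1.1]
4. g(p(g(a, a)), a)  →  g(p(c), a)   [R2 at 1.1]
5. g(p(c), a)  →  a   [R1 at ε]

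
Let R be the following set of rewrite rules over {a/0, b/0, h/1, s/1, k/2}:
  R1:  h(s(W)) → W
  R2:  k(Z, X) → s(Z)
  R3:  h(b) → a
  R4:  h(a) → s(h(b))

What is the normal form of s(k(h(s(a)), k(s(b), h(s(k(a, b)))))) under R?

s(s(a))

1. s(k(h(s(a)), k(s(b), h(s(k(a, b))))))  →  s(s(h(s(a))))   [R2 at 1]
2. s(s(h(s(a))))  →  s(s(a))   [R1 at 1.1]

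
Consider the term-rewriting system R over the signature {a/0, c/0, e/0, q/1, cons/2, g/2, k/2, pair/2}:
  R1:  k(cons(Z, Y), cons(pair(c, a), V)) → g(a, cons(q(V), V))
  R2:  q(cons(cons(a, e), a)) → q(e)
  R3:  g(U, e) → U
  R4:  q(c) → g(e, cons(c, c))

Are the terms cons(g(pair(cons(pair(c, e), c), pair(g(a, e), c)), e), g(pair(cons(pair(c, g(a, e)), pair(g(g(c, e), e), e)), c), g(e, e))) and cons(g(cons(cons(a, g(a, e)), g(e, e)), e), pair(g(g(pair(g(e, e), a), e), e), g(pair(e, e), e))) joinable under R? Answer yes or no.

Reduce t₁ = cons(g(pair(cons(pair(c, e), c), pair(g(a, e), c)), e), g(pair(cons(pair(c, g(a, e)), pair(g(g(c, e), e), e)), c), g(e, e))):
1. cons(g(pair(cons(pair(c, e), c), pair(g(a, e), c)), e), g(pair(cons(pair(c, g(a, e)), pair(g(g(c, e), e), e)), c), g(e, e)))  →  cons(pair(cons(pair(c, e), c), pair(g(a, e), c)), g(pair(cons(pair(c, g(a, e)), pair(g(g(c, e), e), e)), c), g(e, e)))   [R3 at 1]
2. cons(pair(cons(pair(c, e), c), pair(g(a, e), c)), g(pair(cons(pair(c, g(a, e)), pair(g(g(c, e), e), e)), c), g(e, e)))  →  cons(pair(cons(pair(c, e), c), pair(a, c)), g(pair(cons(pair(c, g(a, e)), pair(g(g(c, e), e), e)), c), g(e, e)))   [R3 at 1.2.1]
3. cons(pair(cons(pair(c, e), c), pair(a, c)), g(pair(cons(pair(c, g(a, e)), pair(g(g(c, e), e), e)), c), g(e, e)))  →  cons(pair(cons(pair(c, e), c), pair(a, c)), g(pair(cons(pair(c, a), pair(g(g(c, e), e), e)), c), g(e, e)))   [R3 at 2.1.1.1.2]
4. cons(pair(cons(pair(c, e), c), pair(a, c)), g(pair(cons(pair(c, a), pair(g(g(c, e), e), e)), c), g(e, e)))  →  cons(pair(cons(pair(c, e), c), pair(a, c)), g(pair(cons(pair(c, a), pair(g(c, e), e)), c), g(e, e)))   [R3 at 2.1.1.2.1]
5. cons(pair(cons(pair(c, e), c), pair(a, c)), g(pair(cons(pair(c, a), pair(g(c, e), e)), c), g(e, e)))  →  cons(pair(cons(pair(c, e), c), pair(a, c)), g(pair(cons(pair(c, a), pair(c, e)), c), g(e, e)))   [R3 at 2.1.1.2.1]
6. cons(pair(cons(pair(c, e), c), pair(a, c)), g(pair(cons(pair(c, a), pair(c, e)), c), g(e, e)))  →  cons(pair(cons(pair(c, e), c), pair(a, c)), g(pair(cons(pair(c, a), pair(c, e)), c), e))   [R3 at 2.2]
7. cons(pair(cons(pair(c, e), c), pair(a, c)), g(pair(cons(pair(c, a), pair(c, e)), c), e))  →  cons(pair(cons(pair(c, e), c), pair(a, c)), pair(cons(pair(c, a), pair(c, e)), c))   [R3 at 2]

Reduce t₂ = cons(g(cons(cons(a, g(a, e)), g(e, e)), e), pair(g(g(pair(g(e, e), a), e), e), g(pair(e, e), e))):
1. cons(g(cons(cons(a, g(a, e)), g(e, e)), e), pair(g(g(pair(g(e, e), a), e), e), g(pair(e, e), e)))  →  cons(cons(cons(a, g(a, e)), g(e, e)), pair(g(g(pair(g(e, e), a), e), e), g(pair(e, e), e)))   [R3 at 1]
2. cons(cons(cons(a, g(a, e)), g(e, e)), pair(g(g(pair(g(e, e), a), e), e), g(pair(e, e), e)))  →  cons(cons(cons(a, a), g(e, e)), pair(g(g(pair(g(e, e), a), e), e), g(pair(e, e), e)))   [R3 at 1.1.2]
3. cons(cons(cons(a, a), g(e, e)), pair(g(g(pair(g(e, e), a), e), e), g(pair(e, e), e)))  →  cons(cons(cons(a, a), e), pair(g(g(pair(g(e, e), a), e), e), g(pair(e, e), e)))   [R3 at 1.2]
4. cons(cons(cons(a, a), e), pair(g(g(pair(g(e, e), a), e), e), g(pair(e, e), e)))  →  cons(cons(cons(a, a), e), pair(g(pair(g(e, e), a), e), g(pair(e, e), e)))   [R3 at 2.1]
5. cons(cons(cons(a, a), e), pair(g(pair(g(e, e), a), e), g(pair(e, e), e)))  →  cons(cons(cons(a, a), e), pair(pair(g(e, e), a), g(pair(e, e), e)))   [R3 at 2.1]
6. cons(cons(cons(a, a), e), pair(pair(g(e, e), a), g(pair(e, e), e)))  →  cons(cons(cons(a, a), e), pair(pair(e, a), g(pair(e, e), e)))   [R3 at 2.1.1]
7. cons(cons(cons(a, a), e), pair(pair(e, a), g(pair(e, e), e)))  →  cons(cons(cons(a, a), e), pair(pair(e, a), pair(e, e)))   [R3 at 2.2]

no — NF(t₁) = cons(pair(cons(pair(c, e), c), pair(a, c)), pair(cons(pair(c, a), pair(c, e)), c)), NF(t₂) = cons(cons(cons(a, a), e), pair(pair(e, a), pair(e, e)))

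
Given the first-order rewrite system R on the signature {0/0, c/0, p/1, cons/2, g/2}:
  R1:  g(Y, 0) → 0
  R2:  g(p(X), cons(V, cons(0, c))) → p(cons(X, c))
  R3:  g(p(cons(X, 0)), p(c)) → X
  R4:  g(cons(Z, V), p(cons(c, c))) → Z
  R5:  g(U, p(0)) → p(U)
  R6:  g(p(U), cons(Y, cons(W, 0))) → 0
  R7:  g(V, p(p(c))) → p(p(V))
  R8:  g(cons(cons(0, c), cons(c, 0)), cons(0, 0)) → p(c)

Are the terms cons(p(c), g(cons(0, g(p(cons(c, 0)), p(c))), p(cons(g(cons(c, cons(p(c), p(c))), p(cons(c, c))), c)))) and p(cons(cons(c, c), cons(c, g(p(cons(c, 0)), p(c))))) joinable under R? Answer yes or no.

Reduce t₁ = cons(p(c), g(cons(0, g(p(cons(c, 0)), p(c))), p(cons(g(cons(c, cons(p(c), p(c))), p(cons(c, c))), c)))):
1. cons(p(c), g(cons(0, g(p(cons(c, 0)), p(c))), p(cons(g(cons(c, cons(p(c), p(c))), p(cons(c, c))), c))))  →  cons(p(c), g(cons(0, c), p(cons(g(cons(c, cons(p(c), p(c))), p(cons(c, c))), c))))   [R3 at 2.1.2]
2. cons(p(c), g(cons(0, c), p(cons(g(cons(c, cons(p(c), p(c))), p(cons(c, c))), c))))  →  cons(p(c), g(cons(0, c), p(cons(c, c))))   [R4 at 2.2.1.1]
3. cons(p(c), g(cons(0, c), p(cons(c, c))))  →  cons(p(c), 0)   [R4 at 2]

Reduce t₂ = p(cons(cons(c, c), cons(c, g(p(cons(c, 0)), p(c))))):
1. p(cons(cons(c, c), cons(c, g(p(cons(c, 0)), p(c)))))  →  p(cons(cons(c, c), cons(c, c)))   [R3 at 1.2.2]

no — NF(t₁) = cons(p(c), 0), NF(t₂) = p(cons(cons(c, c), cons(c, c)))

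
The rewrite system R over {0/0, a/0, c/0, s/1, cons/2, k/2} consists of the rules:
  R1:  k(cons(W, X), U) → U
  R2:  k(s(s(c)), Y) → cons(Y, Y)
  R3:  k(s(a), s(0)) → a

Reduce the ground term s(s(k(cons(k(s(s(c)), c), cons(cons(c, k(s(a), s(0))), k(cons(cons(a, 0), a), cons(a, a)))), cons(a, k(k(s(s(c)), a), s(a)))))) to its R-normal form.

1. s(s(k(cons(k(s(s(c)), c), cons(cons(c, k(s(a), s(0))), k(cons(cons(a, 0), a), cons(a, a)))), cons(a, k(k(s(s(c)), a), s(a))))))  →  s(s(cons(a, k(k(s(s(c)), a), s(a)))))   [R1 at 1.1]
2. s(s(cons(a, k(k(s(s(c)), a), s(a)))))  →  s(s(cons(a, k(cons(a, a), s(a)))))   [R2 at 1.1.2.1]
3. s(s(cons(a, k(cons(a, a), s(a)))))  →  s(s(cons(a, s(a))))   [R1 at 1.1.2]

s(s(cons(a, s(a))))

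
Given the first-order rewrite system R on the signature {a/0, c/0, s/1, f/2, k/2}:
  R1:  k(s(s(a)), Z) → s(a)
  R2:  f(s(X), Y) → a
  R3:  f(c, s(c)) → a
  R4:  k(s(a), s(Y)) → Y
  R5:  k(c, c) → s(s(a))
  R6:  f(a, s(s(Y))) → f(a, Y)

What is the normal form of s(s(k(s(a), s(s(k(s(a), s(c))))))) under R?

s(s(s(c)))

1. s(s(k(s(a), s(s(k(s(a), s(c)))))))  →  s(s(s(k(s(a), s(c)))))   [R4 at 1.1]
2. s(s(s(k(s(a), s(c)))))  →  s(s(s(c)))   [R4 at 1.1.1]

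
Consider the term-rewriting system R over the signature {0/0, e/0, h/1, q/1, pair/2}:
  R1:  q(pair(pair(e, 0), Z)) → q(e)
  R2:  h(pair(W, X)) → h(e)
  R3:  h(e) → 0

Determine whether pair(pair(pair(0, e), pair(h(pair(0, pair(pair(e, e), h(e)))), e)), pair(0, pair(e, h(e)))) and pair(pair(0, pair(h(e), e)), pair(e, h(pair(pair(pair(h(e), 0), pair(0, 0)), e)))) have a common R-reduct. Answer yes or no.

no — NF(t₁) = pair(pair(pair(0, e), pair(0, e)), pair(0, pair(e, 0))), NF(t₂) = pair(pair(0, pair(0, e)), pair(e, 0))

Reduce t₁ = pair(pair(pair(0, e), pair(h(pair(0, pair(pair(e, e), h(e)))), e)), pair(0, pair(e, h(e)))):
1. pair(pair(pair(0, e), pair(h(pair(0, pair(pair(e, e), h(e)))), e)), pair(0, pair(e, h(e))))  →  pair(pair(pair(0, e), pair(h(e), e)), pair(0, pair(e, h(e))))   [R2 at 1.2.1]
2. pair(pair(pair(0, e), pair(h(e), e)), pair(0, pair(e, h(e))))  →  pair(pair(pair(0, e), pair(0, e)), pair(0, pair(e, h(e))))   [R3 at 1.2.1]
3. pair(pair(pair(0, e), pair(0, e)), pair(0, pair(e, h(e))))  →  pair(pair(pair(0, e), pair(0, e)), pair(0, pair(e, 0)))   [R3 at 2.2.2]

Reduce t₂ = pair(pair(0, pair(h(e), e)), pair(e, h(pair(pair(pair(h(e), 0), pair(0, 0)), e)))):
1. pair(pair(0, pair(h(e), e)), pair(e, h(pair(pair(pair(h(e), 0), pair(0, 0)), e))))  →  pair(pair(0, pair(0, e)), pair(e, h(pair(pair(pair(h(e), 0), pair(0, 0)), e))))   [R3 at 1.2.1]
2. pair(pair(0, pair(0, e)), pair(e, h(pair(pair(pair(h(e), 0), pair(0, 0)), e))))  →  pair(pair(0, pair(0, e)), pair(e, h(e)))   [R2 at 2.2]
3. pair(pair(0, pair(0, e)), pair(e, h(e)))  →  pair(pair(0, pair(0, e)), pair(e, 0))   [R3 at 2.2]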